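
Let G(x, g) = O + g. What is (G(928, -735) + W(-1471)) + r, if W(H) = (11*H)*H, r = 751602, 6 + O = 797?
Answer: 24553909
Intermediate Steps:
O = 791 (O = -6 + 797 = 791)
G(x, g) = 791 + g
W(H) = 11*H**2
(G(928, -735) + W(-1471)) + r = ((791 - 735) + 11*(-1471)**2) + 751602 = (56 + 11*2163841) + 751602 = (56 + 23802251) + 751602 = 23802307 + 751602 = 24553909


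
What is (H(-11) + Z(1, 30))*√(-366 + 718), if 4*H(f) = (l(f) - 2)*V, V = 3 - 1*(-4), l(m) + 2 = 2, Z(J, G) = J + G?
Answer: 110*√22 ≈ 515.95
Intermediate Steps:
Z(J, G) = G + J
l(m) = 0 (l(m) = -2 + 2 = 0)
V = 7 (V = 3 + 4 = 7)
H(f) = -7/2 (H(f) = ((0 - 2)*7)/4 = (-2*7)/4 = (¼)*(-14) = -7/2)
(H(-11) + Z(1, 30))*√(-366 + 718) = (-7/2 + (30 + 1))*√(-366 + 718) = (-7/2 + 31)*√352 = 55*(4*√22)/2 = 110*√22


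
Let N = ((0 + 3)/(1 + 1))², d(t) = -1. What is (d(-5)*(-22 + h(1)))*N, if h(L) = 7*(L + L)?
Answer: 18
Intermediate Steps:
h(L) = 14*L (h(L) = 7*(2*L) = 14*L)
N = 9/4 (N = (3/2)² = 9/4 ≈ 2.2500)
(d(-5)*(-22 + h(1)))*N = -(-22 + 14*1)*(9/4) = -(-22 + 14)*(9/4) = -1*(-8)*(9/4) = 8*(9/4) = 18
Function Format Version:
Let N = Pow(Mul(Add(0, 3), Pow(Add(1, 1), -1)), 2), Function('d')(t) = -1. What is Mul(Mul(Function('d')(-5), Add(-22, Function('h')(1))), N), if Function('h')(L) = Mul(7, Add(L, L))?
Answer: 18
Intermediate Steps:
Function('h')(L) = Mul(14, L) (Function('h')(L) = Mul(7, Mul(2, L)) = Mul(14, L))
N = Rational(9, 4) (N = Pow(Mul(3, Pow(2, -1)), 2) = Pow(Mul(3, Rational(1, 2)), 2) = Pow(Rational(3, 2), 2) = Rational(9, 4) ≈ 2.2500)
Mul(Mul(Function('d')(-5), Add(-22, Function('h')(1))), N) = Mul(Mul(-1, Add(-22, Mul(14, 1))), Rational(9, 4)) = Mul(Mul(-1, Add(-22, 14)), Rational(9, 4)) = Mul(Mul(-1, -8), Rational(9, 4)) = Mul(8, Rational(9, 4)) = 18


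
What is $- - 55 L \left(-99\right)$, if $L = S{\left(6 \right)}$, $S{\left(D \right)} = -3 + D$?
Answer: $-16335$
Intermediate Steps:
$L = 3$ ($L = -3 + 6 = 3$)
$- - 55 L \left(-99\right) = - \left(-55\right) 3 \left(-99\right) = - \left(-165\right) \left(-99\right) = \left(-1\right) 16335 = -16335$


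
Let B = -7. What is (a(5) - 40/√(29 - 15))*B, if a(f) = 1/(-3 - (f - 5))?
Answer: 7/3 + 20*√14 ≈ 77.167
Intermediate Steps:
a(f) = 1/(2 - f) (a(f) = 1/(-3 - (-5 + f)) = 1/(-3 + (5 - f)) = 1/(2 - f))
(a(5) - 40/√(29 - 15))*B = (-1/(-2 + 5) - 40/√(29 - 15))*(-7) = (-1/3 - 40*√14/14)*(-7) = (-1*⅓ - 20*√14/7)*(-7) = (-⅓ - 20*√14/7)*(-7) = 7/3 + 20*√14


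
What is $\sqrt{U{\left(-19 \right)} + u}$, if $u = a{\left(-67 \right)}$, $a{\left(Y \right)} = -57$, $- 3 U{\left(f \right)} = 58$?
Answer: $\frac{i \sqrt{687}}{3} \approx 8.7369 i$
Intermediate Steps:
$U{\left(f \right)} = - \frac{58}{3}$ ($U{\left(f \right)} = \left(- \frac{1}{3}\right) 58 = - \frac{58}{3}$)
$u = -57$
$\sqrt{U{\left(-19 \right)} + u} = \sqrt{- \frac{58}{3} - 57} = \sqrt{- \frac{229}{3}} = \frac{i \sqrt{687}}{3}$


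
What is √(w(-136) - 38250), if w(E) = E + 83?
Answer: I*√38303 ≈ 195.71*I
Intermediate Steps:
w(E) = 83 + E
√(w(-136) - 38250) = √((83 - 136) - 38250) = √(-53 - 38250) = √(-38303) = I*√38303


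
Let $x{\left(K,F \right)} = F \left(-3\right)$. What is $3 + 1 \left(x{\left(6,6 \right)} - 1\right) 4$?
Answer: $-73$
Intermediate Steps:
$x{\left(K,F \right)} = - 3 F$
$3 + 1 \left(x{\left(6,6 \right)} - 1\right) 4 = 3 + 1 \left(\left(-3\right) 6 - 1\right) 4 = 3 + 1 \left(-18 - 1\right) 4 = 3 + 1 \left(-19\right) 4 = 3 - 76 = -73$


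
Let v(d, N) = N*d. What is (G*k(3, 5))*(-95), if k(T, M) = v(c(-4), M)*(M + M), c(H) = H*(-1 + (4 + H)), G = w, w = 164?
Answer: -3116000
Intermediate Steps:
G = 164
c(H) = H*(3 + H)
k(T, M) = 8*M² (k(T, M) = (M*(-4*(3 - 4)))*(M + M) = (M*(-4*(-1)))*(2*M) = (M*4)*(2*M) = (4*M)*(2*M) = 8*M²)
(G*k(3, 5))*(-95) = (164*(8*5²))*(-95) = (164*(8*25))*(-95) = (164*200)*(-95) = 32800*(-95) = -3116000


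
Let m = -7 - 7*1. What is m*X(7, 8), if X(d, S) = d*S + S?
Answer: -896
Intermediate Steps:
m = -14 (m = -7 - 7 = -14)
X(d, S) = S + S*d (X(d, S) = S*d + S = S + S*d)
m*X(7, 8) = -112*(1 + 7) = -112*8 = -14*64 = -896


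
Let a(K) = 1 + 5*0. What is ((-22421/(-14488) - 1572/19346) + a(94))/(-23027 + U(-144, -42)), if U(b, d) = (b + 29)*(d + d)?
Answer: -345633189/1873283781608 ≈ -0.00018451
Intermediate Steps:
a(K) = 1 (a(K) = 1 + 0 = 1)
U(b, d) = 2*d*(29 + b) (U(b, d) = (29 + b)*(2*d) = 2*d*(29 + b))
((-22421/(-14488) - 1572/19346) + a(94))/(-23027 + U(-144, -42)) = ((-22421/(-14488) - 1572/19346) + 1)/(-23027 + 2*(-42)*(29 - 144)) = ((-22421*(-1/14488) - 1572*1/19346) + 1)/(-23027 + 2*(-42)*(-115)) = ((22421/14488 - 786/9673) + 1)/(-23027 + 9660) = (205490765/140142424 + 1)/(-13367) = (345633189/140142424)*(-1/13367) = -345633189/1873283781608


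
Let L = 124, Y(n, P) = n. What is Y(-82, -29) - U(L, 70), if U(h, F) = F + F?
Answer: -222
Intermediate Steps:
U(h, F) = 2*F
Y(-82, -29) - U(L, 70) = -82 - 2*70 = -82 - 1*140 = -82 - 140 = -222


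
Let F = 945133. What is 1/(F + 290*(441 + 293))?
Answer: 1/1157993 ≈ 8.6356e-7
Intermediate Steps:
1/(F + 290*(441 + 293)) = 1/(945133 + 290*(441 + 293)) = 1/(945133 + 290*734) = 1/(945133 + 212860) = 1/1157993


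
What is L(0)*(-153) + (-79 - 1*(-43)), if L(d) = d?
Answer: -36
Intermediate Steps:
L(0)*(-153) + (-79 - 1*(-43)) = 0*(-153) + (-79 - 1*(-43)) = 0 + (-79 + 43) = 0 - 36 = -36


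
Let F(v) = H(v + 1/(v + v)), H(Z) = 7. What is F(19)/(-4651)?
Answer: -7/4651 ≈ -0.0015051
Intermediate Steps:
F(v) = 7
F(19)/(-4651) = 7/(-4651) = 7*(-1/4651) = -7/4651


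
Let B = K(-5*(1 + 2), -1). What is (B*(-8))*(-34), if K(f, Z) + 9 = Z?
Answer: -2720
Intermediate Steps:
K(f, Z) = -9 + Z
B = -10 (B = -9 - 1 = -10)
(B*(-8))*(-34) = -10*(-8)*(-34) = 80*(-34) = -2720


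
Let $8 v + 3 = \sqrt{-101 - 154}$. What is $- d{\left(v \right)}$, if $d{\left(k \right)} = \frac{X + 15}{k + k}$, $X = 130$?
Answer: $\frac{145}{22} + \frac{145 i \sqrt{255}}{66} \approx 6.5909 + 35.083 i$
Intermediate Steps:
$v = - \frac{3}{8} + \frac{i \sqrt{255}}{8}$ ($v = - \frac{3}{8} + \frac{\sqrt{-101 - 154}}{8} = - \frac{3}{8} + \frac{\sqrt{-255}}{8} = - \frac{3}{8} + \frac{i \sqrt{255}}{8} \approx -0.375 + 1.9961 i$)
$d{\left(k \right)} = \frac{145}{2 k}$ ($d{\left(k \right)} = \frac{130 + 15}{k + k} = \frac{145}{2 k}$)
$- d{\left(v \right)} = - \frac{145}{2 \left(- \frac{3}{8} + \frac{i \sqrt{255}}{8}\right)}$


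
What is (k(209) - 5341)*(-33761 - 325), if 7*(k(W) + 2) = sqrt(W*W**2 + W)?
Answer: 182121498 - 34086*sqrt(9129538)/7 ≈ 1.6741e+8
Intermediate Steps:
k(W) = -2 + sqrt(W + W**3)/7 (k(W) = -2 + sqrt(W*W**2 + W)/7 = -2 + sqrt(W**3 + W)/7 = -2 + sqrt(W + W**3)/7)
(k(209) - 5341)*(-33761 - 325) = ((-2 + sqrt(209 + 209**3)/7) - 5341)*(-33761 - 325) = ((-2 + sqrt(209 + 9129329)/7) - 5341)*(-34086) = ((-2 + sqrt(9129538)/7) - 5341)*(-34086) = (-5343 + sqrt(9129538)/7)*(-34086) = 182121498 - 34086*sqrt(9129538)/7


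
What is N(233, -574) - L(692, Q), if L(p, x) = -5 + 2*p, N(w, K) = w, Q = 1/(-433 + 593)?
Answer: -1146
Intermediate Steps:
Q = 1/160 ≈ 0.0062500
N(233, -574) - L(692, Q) = 233 - (-5 + 2*692) = 233 - (-5 + 1384) = 233 - 1*1379 = 233 - 1379 = -1146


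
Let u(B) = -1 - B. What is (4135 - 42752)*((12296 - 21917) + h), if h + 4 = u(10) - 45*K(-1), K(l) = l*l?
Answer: 373851177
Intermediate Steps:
K(l) = l**2
h = -60 (h = -4 + ((-1 - 1*10) - 45*(-1)**2) = -4 + ((-1 - 10) - 45*1) = -4 + (-11 - 45) = -4 - 56 = -60)
(4135 - 42752)*((12296 - 21917) + h) = (4135 - 42752)*((12296 - 21917) - 60) = -38617*(-9621 - 60) = -38617*(-9681) = 373851177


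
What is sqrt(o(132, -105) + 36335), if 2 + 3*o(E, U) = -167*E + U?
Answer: sqrt(260562)/3 ≈ 170.15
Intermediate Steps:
o(E, U) = -2/3 - 167*E/3 + U/3 (o(E, U) = -2/3 + (-167*E + U)/3 = -2/3 + (U - 167*E)/3 = -2/3 + (-167*E/3 + U/3) = -2/3 - 167*E/3 + U/3)
sqrt(o(132, -105) + 36335) = sqrt((-2/3 - 167/3*132 + (1/3)*(-105)) + 36335) = sqrt((-2/3 - 7348 - 35) + 36335) = sqrt(-22151/3 + 36335) = sqrt(86854/3) = sqrt(260562)/3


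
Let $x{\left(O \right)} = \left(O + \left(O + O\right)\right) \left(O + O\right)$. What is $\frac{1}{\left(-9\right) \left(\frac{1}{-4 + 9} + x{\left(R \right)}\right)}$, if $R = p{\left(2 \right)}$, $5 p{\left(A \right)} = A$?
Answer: $- \frac{25}{261} \approx -0.095785$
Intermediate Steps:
$p{\left(A \right)} = \frac{A}{5}$
$R = \frac{2}{5}$ ($R = \frac{1}{5} \cdot 2 = \frac{2}{5} \approx 0.4$)
$x{\left(O \right)} = 6 O^{2}$ ($x{\left(O \right)} = \left(O + 2 O\right) 2 O = 3 O 2 O = 6 O^{2}$)
$\frac{1}{\left(-9\right) \left(\frac{1}{-4 + 9} + x{\left(R \right)}\right)} = \frac{1}{\left(-9\right) \left(\frac{1}{-4 + 9} + 6 \left(\frac{2}{5}\right)^{2}\right)} = \frac{1}{\left(-9\right) \left(\frac{1}{5} + 6 \cdot \frac{4}{25}\right)} = \frac{1}{\left(-9\right) \left(\frac{1}{5} + \frac{24}{25}\right)} = \frac{1}{\left(-9\right) \frac{29}{25}} = \frac{1}{- \frac{261}{25}} = - \frac{25}{261}$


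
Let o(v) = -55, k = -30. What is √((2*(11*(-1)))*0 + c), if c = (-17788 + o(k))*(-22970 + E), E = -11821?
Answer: √620775813 ≈ 24915.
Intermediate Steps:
c = 620775813 (c = (-17788 - 55)*(-22970 - 11821) = -17843*(-34791) = 620775813)
√((2*(11*(-1)))*0 + c) = √((2*(11*(-1)))*0 + 620775813) = √((2*(-11))*0 + 620775813) = √(-22*0 + 620775813) = √(0 + 620775813) = √620775813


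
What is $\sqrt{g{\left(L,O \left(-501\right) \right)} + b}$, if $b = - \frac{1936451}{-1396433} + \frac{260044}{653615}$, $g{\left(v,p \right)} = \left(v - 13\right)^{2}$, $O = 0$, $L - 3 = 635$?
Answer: $\frac{2 \sqrt{81355375684288628242177658410}}{912729555295} \approx 625.0$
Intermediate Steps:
$L = 638$ ($L = 3 + 635 = 638$)
$g{\left(v,p \right)} = \left(-13 + v\right)^{2}$
$b = \frac{1628827443417}{912729555295}$ ($b = \left(-1936451\right) \left(- \frac{1}{1396433}\right) + 260044 \cdot \frac{1}{653615} = \frac{1936451}{1396433} + \frac{260044}{653615} = \frac{1628827443417}{912729555295} \approx 1.7846$)
$\sqrt{g{\left(L,O \left(-501\right) \right)} + b} = \sqrt{\left(-13 + 638\right)^{2} + \frac{1628827443417}{912729555295}} = \sqrt{625^{2} + \frac{1628827443417}{912729555295}} = \sqrt{390625 + \frac{1628827443417}{912729555295}} = \sqrt{\frac{356536611364552792}{912729555295}} = \frac{2 \sqrt{81355375684288628242177658410}}{912729555295}$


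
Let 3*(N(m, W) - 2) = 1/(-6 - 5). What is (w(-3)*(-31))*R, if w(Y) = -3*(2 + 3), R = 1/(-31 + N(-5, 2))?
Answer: -15345/958 ≈ -16.018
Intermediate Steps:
N(m, W) = 65/33 (N(m, W) = 2 + 1/(3*(-6 - 5)) = 2 + (⅓)/(-11) = 2 + (⅓)*(-1/11) = 2 - 1/33 = 65/33)
R = -33/958 (R = 1/(-31 + 65/33) = 1/(-958/33) = -33/958 ≈ -0.034447)
w(Y) = -15 (w(Y) = -3*5 = -15)
(w(-3)*(-31))*R = -15*(-31)*(-33/958) = 465*(-33/958) = -15345/958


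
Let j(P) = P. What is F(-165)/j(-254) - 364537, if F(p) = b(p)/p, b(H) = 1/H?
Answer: -2520828035551/6915150 ≈ -3.6454e+5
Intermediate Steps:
F(p) = p**(-2) (F(p) = 1/(p*p) = p**(-2))
F(-165)/j(-254) - 364537 = 1/((-165)**2*(-254)) - 364537 = (1/27225)*(-1/254) - 364537 = -1/6915150 - 364537 = -2520828035551/6915150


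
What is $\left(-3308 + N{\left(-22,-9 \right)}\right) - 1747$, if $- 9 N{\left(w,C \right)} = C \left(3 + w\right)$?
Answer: $-5074$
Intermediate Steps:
$N{\left(w,C \right)} = - \frac{C \left(3 + w\right)}{9}$
$\left(-3308 + N{\left(-22,-9 \right)}\right) - 1747 = \left(-3308 - - (3 - 22)\right) - 1747 = \left(-3308 - \left(-1\right) \left(-19\right)\right) - 1747 = \left(-3308 - 19\right) - 1747 = -3327 - 1747 = -5074$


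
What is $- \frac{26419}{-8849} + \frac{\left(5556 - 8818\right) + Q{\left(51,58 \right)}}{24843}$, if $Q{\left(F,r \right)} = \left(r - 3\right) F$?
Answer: $\frac{652283224}{219835707} \approx 2.9671$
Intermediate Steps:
$Q{\left(F,r \right)} = F \left(-3 + r\right)$ ($Q{\left(F,r \right)} = \left(-3 + r\right) F = F \left(-3 + r\right)$)
$- \frac{26419}{-8849} + \frac{\left(5556 - 8818\right) + Q{\left(51,58 \right)}}{24843} = - \frac{26419}{-8849} + \frac{\left(5556 - 8818\right) + 51 \left(-3 + 58\right)}{24843} = \left(-26419\right) \left(- \frac{1}{8849}\right) + \left(-3262 + 51 \cdot 55\right) \frac{1}{24843} = \frac{26419}{8849} + \left(-3262 + 2805\right) \frac{1}{24843} = \frac{26419}{8849} - \frac{457}{24843} = \frac{652283224}{219835707}$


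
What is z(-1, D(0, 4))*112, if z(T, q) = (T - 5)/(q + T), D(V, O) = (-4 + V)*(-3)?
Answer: -672/11 ≈ -61.091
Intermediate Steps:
D(V, O) = 12 - 3*V
z(T, q) = (-5 + T)/(T + q)
z(-1, D(0, 4))*112 = ((-5 - 1)/(-1 + (12 - 3*0)))*112 = (-6/(-1 + (12 + 0)))*112 = (-6/(-1 + 12))*112 = (-6/11)*112 = ((1/11)*(-6))*112 = -6/11*112 = -672/11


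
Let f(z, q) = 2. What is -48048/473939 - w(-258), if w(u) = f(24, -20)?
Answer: -995926/473939 ≈ -2.1014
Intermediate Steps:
w(u) = 2
-48048/473939 - w(-258) = -48048/473939 - 1*2 = -48048*1/473939 - 2 = -48048/473939 - 2 = -995926/473939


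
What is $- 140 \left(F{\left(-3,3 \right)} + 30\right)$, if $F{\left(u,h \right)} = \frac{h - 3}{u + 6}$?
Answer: $-4200$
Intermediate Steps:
$F{\left(u,h \right)} = \frac{-3 + h}{6 + u}$
$- 140 \left(F{\left(-3,3 \right)} + 30\right) = - 140 \left(\frac{-3 + 3}{6 - 3} + 30\right) = - 140 \left(\frac{1}{3} \cdot 0 + 30\right) = - 140 \left(0 + 30\right) = \left(-140\right) 30 = -4200$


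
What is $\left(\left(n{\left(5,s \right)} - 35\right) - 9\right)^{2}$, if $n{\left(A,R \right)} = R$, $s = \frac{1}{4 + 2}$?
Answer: $\frac{69169}{36} \approx 1921.4$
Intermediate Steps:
$s = \frac{1}{6} \approx 0.16667$
$\left(\left(n{\left(5,s \right)} - 35\right) - 9\right)^{2} = \left(\left(\frac{1}{6} - 35\right) - 9\right)^{2} = \left(- \frac{209}{6} - 9\right)^{2} = \left(- \frac{263}{6}\right)^{2} = \frac{69169}{36}$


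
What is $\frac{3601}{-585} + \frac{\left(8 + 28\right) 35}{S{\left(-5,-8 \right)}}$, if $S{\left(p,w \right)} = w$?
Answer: $- \frac{14729}{90} \approx -163.66$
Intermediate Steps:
$\frac{3601}{-585} + \frac{\left(8 + 28\right) 35}{S{\left(-5,-8 \right)}} = \frac{3601}{-585} + \frac{\left(8 + 28\right) 35}{-8} = 3601 \left(- \frac{1}{585}\right) + 36 \cdot 35 \left(- \frac{1}{8}\right) = - \frac{277}{45} + 1260 \left(- \frac{1}{8}\right) = - \frac{277}{45} - \frac{315}{2} = - \frac{14729}{90}$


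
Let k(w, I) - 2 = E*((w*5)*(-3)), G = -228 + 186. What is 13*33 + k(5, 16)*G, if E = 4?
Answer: 12945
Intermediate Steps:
G = -42
k(w, I) = 2 - 60*w (k(w, I) = 2 + 4*((w*5)*(-3)) = 2 + 4*((5*w)*(-3)) = 2 + 4*(-15*w) = 2 - 60*w)
13*33 + k(5, 16)*G = 13*33 + (2 - 60*5)*(-42) = 429 + (2 - 300)*(-42) = 429 - 298*(-42) = 429 + 12516 = 12945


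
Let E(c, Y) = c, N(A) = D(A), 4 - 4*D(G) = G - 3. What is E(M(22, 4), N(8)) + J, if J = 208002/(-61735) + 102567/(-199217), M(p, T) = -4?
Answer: -96964154159/12298661495 ≈ -7.8841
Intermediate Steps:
D(G) = 7/4 - G/4 (D(G) = 1 - (G - 3)/4 = 1 - (-3 + G)/4 = 1 + (¾ - G/4) = 7/4 - G/4)
N(A) = 7/4 - A/4
J = -47769508179/12298661495 (J = 208002*(-1/61735) + 102567*(-1/199217) = -208002/61735 - 102567/199217 = -47769508179/12298661495 ≈ -3.8841)
E(M(22, 4), N(8)) + J = -4 - 47769508179/12298661495 = -96964154159/12298661495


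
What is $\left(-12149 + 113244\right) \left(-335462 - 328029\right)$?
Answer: $-67075622645$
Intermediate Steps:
$\left(-12149 + 113244\right) \left(-335462 - 328029\right) = 101095 \left(-663491\right) = -67075622645$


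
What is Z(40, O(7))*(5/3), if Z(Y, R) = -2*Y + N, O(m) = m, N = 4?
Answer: -380/3 ≈ -126.67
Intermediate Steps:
Z(Y, R) = 4 - 2*Y (Z(Y, R) = -2*Y + 4 = 4 - 2*Y)
Z(40, O(7))*(5/3) = (4 - 2*40)*(5/3) = (4 - 80)*(5*(⅓)) = -76*5/3 = -380/3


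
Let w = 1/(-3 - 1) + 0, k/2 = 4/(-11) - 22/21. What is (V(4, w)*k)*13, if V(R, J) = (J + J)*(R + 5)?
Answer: 12714/77 ≈ 165.12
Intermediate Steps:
k = -652/231 (k = 2*(4/(-11) - 22/21) = 2*(4*(-1/11) - 22*1/21) = 2*(-4/11 - 22/21) = 2*(-326/231) = -652/231 ≈ -2.8225)
w = -1/4 (w = 1/(-4) + 0 = -1/4 + 0 = -1/4 ≈ -0.25000)
V(R, J) = 2*J*(5 + R) (V(R, J) = (2*J)*(5 + R) = 2*J*(5 + R))
(V(4, w)*k)*13 = ((2*(-1/4)*(5 + 4))*(-652/231))*13 = ((2*(-1/4)*9)*(-652/231))*13 = -9/2*(-652/231)*13 = (978/77)*13 = 12714/77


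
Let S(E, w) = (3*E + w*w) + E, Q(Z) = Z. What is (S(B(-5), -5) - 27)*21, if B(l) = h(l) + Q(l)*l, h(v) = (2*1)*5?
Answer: 2898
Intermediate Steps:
h(v) = 10 (h(v) = 2*5 = 10)
B(l) = 10 + l**2 (B(l) = 10 + l*l = 10 + l**2)
S(E, w) = w**2 + 4*E (S(E, w) = (3*E + w**2) + E = (w**2 + 3*E) + E = w**2 + 4*E)
(S(B(-5), -5) - 27)*21 = (((-5)**2 + 4*(10 + (-5)**2)) - 27)*21 = ((25 + 4*(10 + 25)) - 27)*21 = ((25 + 4*35) - 27)*21 = ((25 + 140) - 27)*21 = (165 - 27)*21 = 138*21 = 2898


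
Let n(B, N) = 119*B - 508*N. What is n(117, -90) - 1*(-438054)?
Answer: 497697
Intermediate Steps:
n(B, N) = -508*N + 119*B
n(117, -90) - 1*(-438054) = (-508*(-90) + 119*117) - 1*(-438054) = (45720 + 13923) + 438054 = 59643 + 438054 = 497697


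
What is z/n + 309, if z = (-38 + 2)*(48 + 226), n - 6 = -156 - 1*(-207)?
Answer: 2583/19 ≈ 135.95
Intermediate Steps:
n = 57 (n = 6 + (-156 - 1*(-207)) = 6 + (-156 + 207) = 6 + 51 = 57)
z = -9864 (z = -36*274 = -9864)
z/n + 309 = -9864/57 + 309 = (1/57)*(-9864) + 309 = -3288/19 + 309 = 2583/19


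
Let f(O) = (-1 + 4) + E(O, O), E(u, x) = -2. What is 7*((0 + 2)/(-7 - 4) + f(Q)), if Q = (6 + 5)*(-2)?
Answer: 63/11 ≈ 5.7273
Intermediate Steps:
Q = -22 (Q = 11*(-2) = -22)
f(O) = 1 (f(O) = (-1 + 4) - 2 = 3 - 2 = 1)
7*((0 + 2)/(-7 - 4) + f(Q)) = 7*((0 + 2)/(-7 - 4) + 1) = 7*(2/(-11) + 1) = 7*(2*(-1/11) + 1) = 7*(-2/11 + 1) = 7*(9/11) = 63/11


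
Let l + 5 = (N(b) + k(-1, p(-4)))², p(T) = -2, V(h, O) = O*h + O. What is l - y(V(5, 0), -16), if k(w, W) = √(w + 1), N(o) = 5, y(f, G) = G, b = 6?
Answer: 36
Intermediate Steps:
V(h, O) = O + O*h
k(w, W) = √(1 + w)
l = 20 (l = -5 + (5 + √(1 - 1))² = -5 + (5 + √0)² = -5 + (5 + 0)² = -5 + 5² = -5 + 25 = 20)
l - y(V(5, 0), -16) = 20 - 1*(-16) = 20 + 16 = 36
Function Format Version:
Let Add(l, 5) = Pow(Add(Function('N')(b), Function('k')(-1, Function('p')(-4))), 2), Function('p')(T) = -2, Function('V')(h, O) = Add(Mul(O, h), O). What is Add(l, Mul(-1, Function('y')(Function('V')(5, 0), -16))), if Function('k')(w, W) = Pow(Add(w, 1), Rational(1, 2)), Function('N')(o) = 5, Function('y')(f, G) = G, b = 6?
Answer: 36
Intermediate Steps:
Function('V')(h, O) = Add(O, Mul(O, h))
Function('k')(w, W) = Pow(Add(1, w), Rational(1, 2))
l = 20 (l = Add(-5, Pow(Add(5, Pow(Add(1, -1), Rational(1, 2))), 2)) = Add(-5, Pow(Add(5, Pow(0, Rational(1, 2))), 2)) = Add(-5, Pow(Add(5, 0), 2)) = Add(-5, Pow(5, 2)) = Add(-5, 25) = 20)
Add(l, Mul(-1, Function('y')(Function('V')(5, 0), -16))) = Add(20, Mul(-1, -16)) = Add(20, 16) = 36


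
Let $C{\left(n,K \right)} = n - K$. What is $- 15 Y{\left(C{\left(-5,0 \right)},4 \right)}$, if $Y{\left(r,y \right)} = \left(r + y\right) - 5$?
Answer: $90$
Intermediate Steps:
$Y{\left(r,y \right)} = -5 + r + y$
$- 15 Y{\left(C{\left(-5,0 \right)},4 \right)} = - 15 \left(-5 - 5 + 4\right) = \left(-15\right) \left(-6\right) = 90$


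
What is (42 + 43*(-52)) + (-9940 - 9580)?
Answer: -21714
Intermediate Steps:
(42 + 43*(-52)) + (-9940 - 9580) = (42 - 2236) - 19520 = -2194 - 19520 = -21714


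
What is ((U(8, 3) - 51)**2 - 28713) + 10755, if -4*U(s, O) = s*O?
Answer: -14709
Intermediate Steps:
U(s, O) = -O*s/4 (U(s, O) = -s*O/4 = -O*s/4)
((U(8, 3) - 51)**2 - 28713) + 10755 = ((-1/4*3*8 - 51)**2 - 28713) + 10755 = ((-6 - 51)**2 - 28713) + 10755 = ((-57)**2 - 28713) + 10755 = (3249 - 28713) + 10755 = -25464 + 10755 = -14709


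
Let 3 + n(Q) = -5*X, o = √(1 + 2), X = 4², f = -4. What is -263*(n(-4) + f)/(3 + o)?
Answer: 22881/2 - 7627*√3/2 ≈ 4835.3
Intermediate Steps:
X = 16
o = √3 ≈ 1.7320
n(Q) = -83 (n(Q) = -3 - 5*16 = -3 - 80 = -83)
-263*(n(-4) + f)/(3 + o) = -263*(-83 - 4)/(3 + √3) = -(-22881)/(3 + √3) = 22881/(3 + √3)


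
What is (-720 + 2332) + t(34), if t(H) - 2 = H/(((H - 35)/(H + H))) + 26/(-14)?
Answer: -4899/7 ≈ -699.86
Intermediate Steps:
t(H) = ⅐ + 2*H²/(-35 + H) (t(H) = 2 + (H/(((H - 35)/(H + H))) + 26/(-14)) = 2 + (H/(((-35 + H)/((2*H)))) + 26*(-1/14)) = 2 + (H/(((-35 + H)*(1/(2*H)))) - 13/7) = 2 + (H/(((-35 + H)/(2*H))) - 13/7) = 2 + (H*(2*H/(-35 + H)) - 13/7) = 2 + (2*H²/(-35 + H) - 13/7) = 2 + (-13/7 + 2*H²/(-35 + H)) = ⅐ + 2*H²/(-35 + H))
(-720 + 2332) + t(34) = (-720 + 2332) + (-35 + 34 + 14*34²)/(7*(-35 + 34)) = 1612 + (⅐)*(-35 + 34 + 14*1156)/(-1) = 1612 + (⅐)*(-1)*(-35 + 34 + 16184) = 1612 + (⅐)*(-1)*16183 = 1612 - 16183/7 = -4899/7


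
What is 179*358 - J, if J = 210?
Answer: 63872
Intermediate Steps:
179*358 - J = 179*358 - 1*210 = 64082 - 210 = 63872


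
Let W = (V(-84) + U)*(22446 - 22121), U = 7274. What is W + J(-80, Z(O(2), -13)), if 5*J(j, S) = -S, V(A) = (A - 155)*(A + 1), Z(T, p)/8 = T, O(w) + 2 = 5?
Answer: 44055351/5 ≈ 8.8111e+6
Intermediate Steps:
O(w) = 3 (O(w) = -2 + 5 = 3)
Z(T, p) = 8*T
V(A) = (1 + A)*(-155 + A) (V(A) = (-155 + A)*(1 + A) = (1 + A)*(-155 + A))
J(j, S) = -S/5 (J(j, S) = (-S)/5 = -S/5)
W = 8811075 (W = ((-155 + (-84)² - 154*(-84)) + 7274)*(22446 - 22121) = ((-155 + 7056 + 12936) + 7274)*325 = (19837 + 7274)*325 = 27111*325 = 8811075)
W + J(-80, Z(O(2), -13)) = 8811075 - 8*3/5 = 8811075 - ⅕*24 = 8811075 - 24/5 = 44055351/5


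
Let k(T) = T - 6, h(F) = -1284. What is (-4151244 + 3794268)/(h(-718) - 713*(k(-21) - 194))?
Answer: -356976/156289 ≈ -2.2841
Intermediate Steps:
k(T) = -6 + T
(-4151244 + 3794268)/(h(-718) - 713*(k(-21) - 194)) = (-4151244 + 3794268)/(-1284 - 713*((-6 - 21) - 194)) = -356976/(-1284 - 713*(-27 - 194)) = -356976/(-1284 - 713*(-221)) = -356976/(-1284 + 157573) = -356976/156289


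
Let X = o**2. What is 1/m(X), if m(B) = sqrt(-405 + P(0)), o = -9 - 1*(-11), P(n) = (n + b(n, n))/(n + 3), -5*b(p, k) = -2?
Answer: -I*sqrt(91095)/6073 ≈ -0.049699*I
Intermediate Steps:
b(p, k) = 2/5 (b(p, k) = -1/5*(-2) = 2/5)
P(n) = (2/5 + n)/(3 + n) (P(n) = (n + 2/5)/(n + 3) = (2/5 + n)/(3 + n))
o = 2 (o = -9 + 11 = 2)
X = 4 (X = 2**2 = 4)
m(B) = I*sqrt(91095)/15 (m(B) = sqrt(-405 + (2/5 + 0)/(3 + 0)) = sqrt(-405 + (2/5)/3) = sqrt(-405 + (1/3)*(2/5)) = sqrt(-405 + 2/15) = sqrt(-6073/15) = I*sqrt(91095)/15)
1/m(X) = 1/(I*sqrt(91095)/15) = -I*sqrt(91095)/6073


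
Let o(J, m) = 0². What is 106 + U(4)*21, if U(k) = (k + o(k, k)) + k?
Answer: 274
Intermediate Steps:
o(J, m) = 0
U(k) = 2*k (U(k) = (k + 0) + k = k + k = 2*k)
106 + U(4)*21 = 106 + (2*4)*21 = 106 + 8*21 = 106 + 168 = 274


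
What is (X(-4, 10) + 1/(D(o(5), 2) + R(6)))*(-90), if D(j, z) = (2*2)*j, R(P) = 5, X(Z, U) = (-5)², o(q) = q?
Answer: -11268/5 ≈ -2253.6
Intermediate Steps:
X(Z, U) = 25
D(j, z) = 4*j
(X(-4, 10) + 1/(D(o(5), 2) + R(6)))*(-90) = (25 + 1/(4*5 + 5))*(-90) = (25 + 1/(20 + 5))*(-90) = (25 + 1/25)*(-90) = (626/25)*(-90) = -11268/5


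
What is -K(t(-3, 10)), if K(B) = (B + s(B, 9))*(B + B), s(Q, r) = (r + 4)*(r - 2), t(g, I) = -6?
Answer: 1020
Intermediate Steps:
s(Q, r) = (-2 + r)*(4 + r) (s(Q, r) = (4 + r)*(-2 + r) = (-2 + r)*(4 + r))
K(B) = 2*B*(91 + B) (K(B) = (B + (-8 + 9² + 2*9))*(B + B) = (B + (-8 + 81 + 18))*(2*B) = (B + 91)*(2*B) = (91 + B)*(2*B) = 2*B*(91 + B))
-K(t(-3, 10)) = -2*(-6)*(91 - 6) = -2*(-6)*85 = -1*(-1020) = 1020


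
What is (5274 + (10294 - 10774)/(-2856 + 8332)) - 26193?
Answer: -28638231/1369 ≈ -20919.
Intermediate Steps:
(5274 + (10294 - 10774)/(-2856 + 8332)) - 26193 = (5274 - 480/5476) - 26193 = (5274 - 480*1/5476) - 26193 = (5274 - 120/1369) - 26193 = 7219986/1369 - 26193 = -28638231/1369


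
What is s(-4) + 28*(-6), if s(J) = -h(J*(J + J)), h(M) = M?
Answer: -200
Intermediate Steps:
s(J) = -2*J² (s(J) = -J*(J + J) = -J*2*J = -2*J²)
s(-4) + 28*(-6) = -2*(-4)² + 28*(-6) = -2*16 - 168 = -32 - 168 = -200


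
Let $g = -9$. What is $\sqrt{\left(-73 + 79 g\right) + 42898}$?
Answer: $\sqrt{42114} \approx 205.22$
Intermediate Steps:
$\sqrt{\left(-73 + 79 g\right) + 42898} = \sqrt{\left(-73 + 79 \left(-9\right)\right) + 42898} = \sqrt{\left(-73 - 711\right) + 42898} = \sqrt{-784 + 42898} = \sqrt{42114}$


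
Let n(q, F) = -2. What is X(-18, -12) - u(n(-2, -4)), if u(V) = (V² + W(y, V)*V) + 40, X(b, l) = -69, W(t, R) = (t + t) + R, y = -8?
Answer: -149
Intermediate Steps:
W(t, R) = R + 2*t (W(t, R) = 2*t + R = R + 2*t)
u(V) = 40 + V² + V*(-16 + V) (u(V) = (V² + (V + 2*(-8))*V) + 40 = (V² + (V - 16)*V) + 40 = (V² + (-16 + V)*V) + 40 = (V² + V*(-16 + V)) + 40 = 40 + V² + V*(-16 + V))
X(-18, -12) - u(n(-2, -4)) = -69 - (40 + (-2)² - 2*(-16 - 2)) = -69 - (40 + 4 - 2*(-18)) = -69 - (40 + 4 + 36) = -69 - 1*80 = -69 - 80 = -149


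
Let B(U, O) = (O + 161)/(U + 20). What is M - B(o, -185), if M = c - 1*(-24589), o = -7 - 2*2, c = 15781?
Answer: 121118/3 ≈ 40373.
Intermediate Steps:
o = -11 (o = -7 - 4 = -11)
B(U, O) = (161 + O)/(20 + U)
M = 40370 (M = 15781 - 1*(-24589) = 15781 + 24589 = 40370)
M - B(o, -185) = 40370 - (161 - 185)/(20 - 11) = 40370 - (-24)/9 = 40370 - 1*(-8/3) = 40370 + 8/3 = 121118/3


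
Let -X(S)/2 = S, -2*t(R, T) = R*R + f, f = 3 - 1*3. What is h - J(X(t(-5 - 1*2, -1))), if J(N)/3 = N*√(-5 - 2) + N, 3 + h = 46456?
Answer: 46306 - 147*I*√7 ≈ 46306.0 - 388.93*I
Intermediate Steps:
f = 0 (f = 3 - 3 = 0)
t(R, T) = -R²/2 (t(R, T) = -(R*R + 0)/2 = -(R² + 0)/2 = -R²/2)
h = 46453 (h = -3 + 46456 = 46453)
X(S) = -2*S
J(N) = 3*N + 3*I*N*√7 (J(N) = 3*(N*√(-5 - 2) + N) = 3*(N*√(-7) + N) = 3*(N*(I*√7) + N) = 3*(I*N*√7 + N) = 3*(N + I*N*√7) = 3*N + 3*I*N*√7)
h - J(X(t(-5 - 1*2, -1))) = 46453 - 3*(-(-1)*(-5 - 1*2)²)*(1 + I*√7) = 46453 - 3*(-(-1)*(-5 - 2)²)*(1 + I*√7) = 46453 - 3*(-(-1)*(-7)²)*(1 + I*√7) = 46453 - 3*(-(-1)*49)*(1 + I*√7) = 46453 - 3*(-2*(-49/2))*(1 + I*√7) = 46453 - 3*49*(1 + I*√7) = 46453 - (147 + 147*I*√7) = 46453 + (-147 - 147*I*√7) = 46306 - 147*I*√7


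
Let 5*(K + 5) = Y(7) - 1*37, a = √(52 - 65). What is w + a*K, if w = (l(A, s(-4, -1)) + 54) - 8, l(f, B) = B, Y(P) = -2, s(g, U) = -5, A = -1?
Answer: 41 - 64*I*√13/5 ≈ 41.0 - 46.151*I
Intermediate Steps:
a = I*√13 (a = √(-13) = I*√13 ≈ 3.6056*I)
K = -64/5 (K = -5 + (-2 - 1*37)/5 = -5 + (-2 - 37)/5 = -5 + (⅕)*(-39) = -5 - 39/5 = -64/5 ≈ -12.800)
w = 41 (w = (-5 + 54) - 8 = 49 - 8 = 41)
w + a*K = 41 + (I*√13)*(-64/5) = 41 - 64*I*√13/5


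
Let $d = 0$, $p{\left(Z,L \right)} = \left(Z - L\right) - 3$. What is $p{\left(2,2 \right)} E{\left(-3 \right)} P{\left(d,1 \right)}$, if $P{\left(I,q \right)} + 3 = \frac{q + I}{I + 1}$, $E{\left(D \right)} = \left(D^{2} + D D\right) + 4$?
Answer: $132$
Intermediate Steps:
$E{\left(D \right)} = 4 + 2 D^{2}$ ($E{\left(D \right)} = \left(D^{2} + D^{2}\right) + 4 = 2 D^{2} + 4 = 4 + 2 D^{2}$)
$p{\left(Z,L \right)} = -3 + Z - L$
$P{\left(I,q \right)} = -3 + \frac{I + q}{1 + I}$ ($P{\left(I,q \right)} = -3 + \frac{q + I}{I + 1} = -3 + \frac{I + q}{1 + I}$)
$p{\left(2,2 \right)} E{\left(-3 \right)} P{\left(d,1 \right)} = \left(-3 + 2 - 2\right) \left(4 + 2 \left(-3\right)^{2}\right) \frac{-3 + 1 - 0}{1 + 0} = \left(-3 + 2 - 2\right) \left(4 + 2 \cdot 9\right) \frac{-3 + 1 + 0}{1} = - 3 \left(4 + 18\right) 1 \left(-2\right) = \left(-3\right) 22 \left(-2\right) = \left(-66\right) \left(-2\right) = 132$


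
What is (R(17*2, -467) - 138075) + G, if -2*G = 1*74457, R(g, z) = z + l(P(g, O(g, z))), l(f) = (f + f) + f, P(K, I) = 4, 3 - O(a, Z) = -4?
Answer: -351517/2 ≈ -1.7576e+5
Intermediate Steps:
O(a, Z) = 7 (O(a, Z) = 3 - 1*(-4) = 3 + 4 = 7)
l(f) = 3*f (l(f) = 2*f + f = 3*f)
R(g, z) = 12 + z (R(g, z) = z + 3*4 = z + 12 = 12 + z)
G = -74457/2 ≈ -37229.
(R(17*2, -467) - 138075) + G = ((12 - 467) - 138075) - 74457/2 = (-455 - 138075) - 74457/2 = -138530 - 74457/2 = -351517/2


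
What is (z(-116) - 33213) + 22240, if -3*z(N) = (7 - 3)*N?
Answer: -32455/3 ≈ -10818.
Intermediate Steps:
z(N) = -4*N/3 (z(N) = -(7 - 3)*N/3 = -4*N/3)
(z(-116) - 33213) + 22240 = (-4/3*(-116) - 33213) + 22240 = (464/3 - 33213) + 22240 = -99175/3 + 22240 = -32455/3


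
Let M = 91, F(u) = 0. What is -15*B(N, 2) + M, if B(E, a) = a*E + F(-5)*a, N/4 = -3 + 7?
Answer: -389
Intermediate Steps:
N = 16 (N = 4*(-3 + 7) = 4*4 = 16)
B(E, a) = E*a (B(E, a) = a*E + 0*a = E*a + 0 = E*a)
-15*B(N, 2) + M = -240*2 + 91 = -15*32 + 91 = -480 + 91 = -389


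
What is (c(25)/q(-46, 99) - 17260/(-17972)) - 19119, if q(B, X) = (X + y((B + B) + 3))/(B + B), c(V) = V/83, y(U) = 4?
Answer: -734346796148/38410657 ≈ -19118.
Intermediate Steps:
c(V) = V/83 (c(V) = V*(1/83) = V/83)
q(B, X) = (4 + X)/(2*B) (q(B, X) = (X + 4)/(B + B) = (4 + X)/((2*B)) = (4 + X)*(1/(2*B)) = (4 + X)/(2*B))
(c(25)/q(-46, 99) - 17260/(-17972)) - 19119 = (((1/83)*25)/(((1/2)*(4 + 99)/(-46))) - 17260/(-17972)) - 19119 = (25/(83*(((1/2)*(-1/46)*103))) - 17260*(-1/17972)) - 19119 = (25/(83*(-103/92)) + 4315/4493) - 19119 = ((25/83)*(-92/103) + 4315/4493) - 19119 = (-2300/8549 + 4315/4493) - 19119 = 26555035/38410657 - 19119 = -734346796148/38410657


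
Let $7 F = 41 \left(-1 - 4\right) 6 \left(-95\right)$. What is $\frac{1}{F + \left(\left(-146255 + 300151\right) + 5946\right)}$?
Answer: $\frac{7}{1235744} \approx 5.6646 \cdot 10^{-6}$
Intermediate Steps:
$F = \frac{116850}{7}$ ($F = \frac{41 \left(-1 - 4\right) 6 \left(-95\right)}{7} = \frac{41 \left(\left(-5\right) 6\right) \left(-95\right)}{7} = \frac{41 \left(-30\right) \left(-95\right)}{7} = \frac{\left(-1230\right) \left(-95\right)}{7} = \frac{1}{7} \cdot 116850 = \frac{116850}{7} \approx 16693.0$)
$\frac{1}{F + \left(\left(-146255 + 300151\right) + 5946\right)} = \frac{1}{\frac{116850}{7} + \left(\left(-146255 + 300151\right) + 5946\right)} = \frac{1}{\frac{116850}{7} + \left(153896 + 5946\right)} = \frac{1}{\frac{116850}{7} + 159842} = \frac{1}{\frac{1235744}{7}} = \frac{7}{1235744}$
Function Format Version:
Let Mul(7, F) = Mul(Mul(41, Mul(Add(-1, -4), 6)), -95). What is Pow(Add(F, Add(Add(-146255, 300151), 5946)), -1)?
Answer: Rational(7, 1235744) ≈ 5.6646e-6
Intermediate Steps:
F = Rational(116850, 7) (F = Mul(Rational(1, 7), Mul(Mul(41, Mul(Add(-1, -4), 6)), -95)) = Mul(Rational(1, 7), Mul(Mul(41, Mul(-5, 6)), -95)) = Mul(Rational(1, 7), Mul(Mul(41, -30), -95)) = Mul(Rational(1, 7), Mul(-1230, -95)) = Mul(Rational(1, 7), 116850) = Rational(116850, 7) ≈ 16693.)
Pow(Add(F, Add(Add(-146255, 300151), 5946)), -1) = Pow(Add(Rational(116850, 7), Add(Add(-146255, 300151), 5946)), -1) = Pow(Add(Rational(116850, 7), Add(153896, 5946)), -1) = Pow(Add(Rational(116850, 7), 159842), -1) = Pow(Rational(1235744, 7), -1) = Rational(7, 1235744)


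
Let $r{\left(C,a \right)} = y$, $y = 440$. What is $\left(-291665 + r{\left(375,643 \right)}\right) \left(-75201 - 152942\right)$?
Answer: $66440945175$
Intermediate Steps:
$r{\left(C,a \right)} = 440$
$\left(-291665 + r{\left(375,643 \right)}\right) \left(-75201 - 152942\right) = \left(-291665 + 440\right) \left(-75201 - 152942\right) = \left(-291225\right) \left(-228143\right) = 66440945175$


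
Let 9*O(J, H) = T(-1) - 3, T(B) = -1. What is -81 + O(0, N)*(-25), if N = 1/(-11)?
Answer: -629/9 ≈ -69.889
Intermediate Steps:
N = -1/11 ≈ -0.090909
O(J, H) = -4/9 (O(J, H) = (-1 - 3)/9 = (⅑)*(-4) = -4/9)
-81 + O(0, N)*(-25) = -81 - 4/9*(-25) = -81 + 100/9 = -629/9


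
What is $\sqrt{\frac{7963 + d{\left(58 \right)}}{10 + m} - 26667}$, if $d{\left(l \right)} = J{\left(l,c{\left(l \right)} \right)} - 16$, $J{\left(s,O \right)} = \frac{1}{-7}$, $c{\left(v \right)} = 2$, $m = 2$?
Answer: $\frac{10 i \sqrt{114681}}{21} \approx 161.26 i$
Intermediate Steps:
$J{\left(s,O \right)} = - \frac{1}{7}$
$d{\left(l \right)} = - \frac{113}{7}$ ($d{\left(l \right)} = - \frac{1}{7} - 16 = - \frac{113}{7}$)
$\sqrt{\frac{7963 + d{\left(58 \right)}}{10 + m} - 26667} = \sqrt{\frac{7963 - \frac{113}{7}}{10 + 2} - 26667} = \sqrt{\frac{55628}{7 \cdot 12} - 26667} = \sqrt{\frac{55628}{7} \cdot \frac{1}{12} - 26667} = \sqrt{\frac{13907}{21} - 26667} = \sqrt{- \frac{546100}{21}} = \frac{10 i \sqrt{114681}}{21}$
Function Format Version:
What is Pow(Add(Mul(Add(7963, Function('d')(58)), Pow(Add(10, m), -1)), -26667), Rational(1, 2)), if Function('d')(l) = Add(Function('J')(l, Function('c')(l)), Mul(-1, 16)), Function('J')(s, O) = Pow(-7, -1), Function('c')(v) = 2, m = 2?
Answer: Mul(Rational(10, 21), I, Pow(114681, Rational(1, 2))) ≈ Mul(161.26, I)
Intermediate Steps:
Function('J')(s, O) = Rational(-1, 7)
Function('d')(l) = Rational(-113, 7) (Function('d')(l) = Add(Rational(-1, 7), Mul(-1, 16)) = Add(Rational(-1, 7), -16) = Rational(-113, 7))
Pow(Add(Mul(Add(7963, Function('d')(58)), Pow(Add(10, m), -1)), -26667), Rational(1, 2)) = Pow(Add(Mul(Add(7963, Rational(-113, 7)), Pow(Add(10, 2), -1)), -26667), Rational(1, 2)) = Pow(Add(Mul(Rational(55628, 7), Pow(12, -1)), -26667), Rational(1, 2)) = Pow(Add(Mul(Rational(55628, 7), Rational(1, 12)), -26667), Rational(1, 2)) = Pow(Add(Rational(13907, 21), -26667), Rational(1, 2)) = Pow(Rational(-546100, 21), Rational(1, 2)) = Mul(Rational(10, 21), I, Pow(114681, Rational(1, 2)))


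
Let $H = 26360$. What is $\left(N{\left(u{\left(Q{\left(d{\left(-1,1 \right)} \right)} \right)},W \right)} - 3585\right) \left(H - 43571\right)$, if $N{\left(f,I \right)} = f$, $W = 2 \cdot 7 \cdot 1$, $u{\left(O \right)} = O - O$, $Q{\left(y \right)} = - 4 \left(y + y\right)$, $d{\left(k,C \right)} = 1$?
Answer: $61701435$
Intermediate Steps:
$Q{\left(y \right)} = - 8 y$ ($Q{\left(y \right)} = - 4 \cdot 2 y = - 8 y$)
$u{\left(O \right)} = 0$
$W = 14$ ($W = 14 \cdot 1 = 14$)
$\left(N{\left(u{\left(Q{\left(d{\left(-1,1 \right)} \right)} \right)},W \right)} - 3585\right) \left(H - 43571\right) = \left(0 - 3585\right) \left(26360 - 43571\right) = \left(-3585\right) \left(-17211\right) = 61701435$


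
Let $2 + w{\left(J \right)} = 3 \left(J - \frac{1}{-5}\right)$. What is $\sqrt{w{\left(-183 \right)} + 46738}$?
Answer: $\frac{\sqrt{1154690}}{5} \approx 214.91$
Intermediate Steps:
$w{\left(J \right)} = - \frac{7}{5} + 3 J$ ($w{\left(J \right)} = -2 + 3 \left(J - \frac{1}{-5}\right) = -2 + 3 \left(J - - \frac{1}{5}\right) = -2 + 3 \left(J + \frac{1}{5}\right) = -2 + 3 \left(\frac{1}{5} + J\right) = -2 + \left(\frac{3}{5} + 3 J\right) = - \frac{7}{5} + 3 J$)
$\sqrt{w{\left(-183 \right)} + 46738} = \sqrt{\left(- \frac{7}{5} + 3 \left(-183\right)\right) + 46738} = \sqrt{\left(- \frac{7}{5} - 549\right) + 46738} = \sqrt{- \frac{2752}{5} + 46738} = \sqrt{\frac{230938}{5}} = \frac{\sqrt{1154690}}{5}$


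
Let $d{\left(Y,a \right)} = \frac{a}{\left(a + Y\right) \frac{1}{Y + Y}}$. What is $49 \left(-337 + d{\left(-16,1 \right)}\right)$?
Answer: $- \frac{246127}{15} \approx -16408.0$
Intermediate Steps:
$d{\left(Y,a \right)} = \frac{2 Y a}{Y + a}$ ($d{\left(Y,a \right)} = \frac{a}{\left(Y + a\right) \frac{1}{2 Y}} = \frac{a}{\frac{1}{2} \frac{1}{Y} \left(Y + a\right)} = a \frac{2 Y}{Y + a} = \frac{2 Y a}{Y + a}$)
$49 \left(-337 + d{\left(-16,1 \right)}\right) = 49 \left(-337 + 2 \left(-16\right) 1 \frac{1}{-16 + 1}\right) = 49 \left(-337 + 2 \left(-16\right) 1 \frac{1}{-15}\right) = 49 \left(-337 + 2 \left(-16\right) 1 \left(- \frac{1}{15}\right)\right) = 49 \left(-337 + \frac{32}{15}\right) = 49 \left(- \frac{5023}{15}\right) = - \frac{246127}{15}$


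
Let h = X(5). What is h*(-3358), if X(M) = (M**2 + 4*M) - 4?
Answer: -137678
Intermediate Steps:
X(M) = -4 + M**2 + 4*M
h = 41 (h = -4 + 5**2 + 4*5 = -4 + 25 + 20 = 41)
h*(-3358) = 41*(-3358) = -137678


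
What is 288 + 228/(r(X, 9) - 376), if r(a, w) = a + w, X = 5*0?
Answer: 105468/367 ≈ 287.38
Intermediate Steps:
X = 0
288 + 228/(r(X, 9) - 376) = 288 + 228/((0 + 9) - 376) = 288 + 228/(9 - 376) = 288 + 228/(-367) = 288 + 228*(-1/367) = 288 - 228/367 = 105468/367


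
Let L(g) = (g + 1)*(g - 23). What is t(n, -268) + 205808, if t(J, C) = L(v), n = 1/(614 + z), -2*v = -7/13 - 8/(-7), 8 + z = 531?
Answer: 6816645585/33124 ≈ 2.0579e+5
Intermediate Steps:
z = 523 (z = -8 + 531 = 523)
v = -55/182 (v = -(-7/13 - 8/(-7))/2 = -(-7*1/13 - 8*(-⅐))/2 = -(-7/13 + 8/7)/2 = -½*55/91 = -55/182 ≈ -0.30220)
n = 1/1137 (n = 1/(614 + 523) = 1/1137 ≈ 0.00087951)
L(g) = (1 + g)*(-23 + g)
t(J, C) = -538607/33124 (t(J, C) = -23 + (-55/182)² - 22*(-55/182) = -23 + 3025/33124 + 605/91 = -538607/33124)
t(n, -268) + 205808 = -538607/33124 + 205808 = 6816645585/33124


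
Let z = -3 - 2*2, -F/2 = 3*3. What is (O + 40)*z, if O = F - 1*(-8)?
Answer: -210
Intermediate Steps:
F = -18 (F = -6*3 = -2*9 = -18)
z = -7 (z = -3 - 4 = -7)
O = -10 (O = -18 - 1*(-8) = -18 + 8 = -10)
(O + 40)*z = (-10 + 40)*(-7) = 30*(-7) = -210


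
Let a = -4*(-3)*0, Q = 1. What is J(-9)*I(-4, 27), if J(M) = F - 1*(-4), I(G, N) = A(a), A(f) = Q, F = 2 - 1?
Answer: 5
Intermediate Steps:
F = 1
a = 0 (a = 12*0 = 0)
A(f) = 1
I(G, N) = 1
J(M) = 5 (J(M) = 1 - 1*(-4) = 1 + 4 = 5)
J(-9)*I(-4, 27) = 5*1 = 5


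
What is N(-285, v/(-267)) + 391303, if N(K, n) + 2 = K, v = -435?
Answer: 391016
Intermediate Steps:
N(K, n) = -2 + K
N(-285, v/(-267)) + 391303 = (-2 - 285) + 391303 = -287 + 391303 = 391016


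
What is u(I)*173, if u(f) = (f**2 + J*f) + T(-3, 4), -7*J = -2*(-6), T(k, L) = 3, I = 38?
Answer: 1673429/7 ≈ 2.3906e+5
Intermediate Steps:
J = -12/7 (J = -(-2)*(-6)/7 = -1/7*12 = -12/7 ≈ -1.7143)
u(f) = 3 + f**2 - 12*f/7 (u(f) = (f**2 - 12*f/7) + 3 = 3 + f**2 - 12*f/7)
u(I)*173 = (3 + 38**2 - 12/7*38)*173 = (3 + 1444 - 456/7)*173 = (9673/7)*173 = 1673429/7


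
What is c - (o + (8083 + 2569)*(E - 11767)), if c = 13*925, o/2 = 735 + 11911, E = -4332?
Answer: 171473281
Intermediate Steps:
o = 25292 (o = 2*(735 + 11911) = 2*12646 = 25292)
c = 12025
c - (o + (8083 + 2569)*(E - 11767)) = 12025 - (25292 + (8083 + 2569)*(-4332 - 11767)) = 12025 - (25292 + 10652*(-16099)) = 12025 - (25292 - 171486548) = 12025 - 1*(-171461256) = 12025 + 171461256 = 171473281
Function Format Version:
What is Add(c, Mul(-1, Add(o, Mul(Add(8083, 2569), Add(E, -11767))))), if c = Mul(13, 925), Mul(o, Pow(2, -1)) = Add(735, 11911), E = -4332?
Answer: 171473281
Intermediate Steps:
o = 25292 (o = Mul(2, Add(735, 11911)) = Mul(2, 12646) = 25292)
c = 12025
Add(c, Mul(-1, Add(o, Mul(Add(8083, 2569), Add(E, -11767))))) = Add(12025, Mul(-1, Add(25292, Mul(Add(8083, 2569), Add(-4332, -11767))))) = Add(12025, Mul(-1, Add(25292, Mul(10652, -16099)))) = Add(12025, Mul(-1, Add(25292, -171486548))) = Add(12025, Mul(-1, -171461256)) = Add(12025, 171461256) = 171473281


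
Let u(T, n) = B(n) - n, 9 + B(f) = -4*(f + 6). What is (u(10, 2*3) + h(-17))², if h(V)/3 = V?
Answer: 12996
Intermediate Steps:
h(V) = 3*V
B(f) = -33 - 4*f (B(f) = -9 - 4*(f + 6) = -9 - 4*(6 + f) = -9 + (-24 - 4*f) = -33 - 4*f)
u(T, n) = -33 - 5*n (u(T, n) = (-33 - 4*n) - n = -33 - 5*n)
(u(10, 2*3) + h(-17))² = ((-33 - 10*3) + 3*(-17))² = ((-33 - 5*6) - 51)² = ((-33 - 30) - 51)² = (-63 - 51)² = (-114)² = 12996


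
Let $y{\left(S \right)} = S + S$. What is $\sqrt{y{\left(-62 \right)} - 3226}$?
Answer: $5 i \sqrt{134} \approx 57.879 i$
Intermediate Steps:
$y{\left(S \right)} = 2 S$
$\sqrt{y{\left(-62 \right)} - 3226} = \sqrt{2 \left(-62\right) - 3226} = \sqrt{-124 - 3226} = \sqrt{-3350} = 5 i \sqrt{134}$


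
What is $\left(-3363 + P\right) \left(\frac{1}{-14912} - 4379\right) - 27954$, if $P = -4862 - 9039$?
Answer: $\frac{70432268143}{932} \approx 7.5571 \cdot 10^{7}$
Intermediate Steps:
$P = -13901$ ($P = -4862 - 9039 = -13901$)
$\left(-3363 + P\right) \left(\frac{1}{-14912} - 4379\right) - 27954 = \left(-3363 - 13901\right) \left(\frac{1}{-14912} - 4379\right) - 27954 = - 17264 \left(- \frac{1}{14912} - 4379\right) - 27954 = \left(-17264\right) \left(- \frac{65299649}{14912}\right) - 27954 = \frac{70458321271}{932} - 27954 = \frac{70432268143}{932}$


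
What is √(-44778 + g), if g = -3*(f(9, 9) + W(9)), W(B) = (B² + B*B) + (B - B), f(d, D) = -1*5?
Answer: I*√45249 ≈ 212.72*I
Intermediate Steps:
f(d, D) = -5
W(B) = 2*B² (W(B) = (B² + B²) + 0 = 2*B² + 0 = 2*B²)
g = -471 (g = -3*(-5 + 2*9²) = -3*(-5 + 2*81) = -3*(-5 + 162) = -3*157 = -471)
√(-44778 + g) = √(-44778 - 471) = √(-45249) = I*√45249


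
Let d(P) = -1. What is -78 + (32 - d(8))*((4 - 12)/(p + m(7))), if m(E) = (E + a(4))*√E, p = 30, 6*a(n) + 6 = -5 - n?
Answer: -29806/337 + 528*√7/337 ≈ -84.300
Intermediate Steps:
a(n) = -11/6 - n/6 (a(n) = -1 + (-5 - n)/6 = -1 + (-⅚ - n/6) = -11/6 - n/6)
m(E) = √E*(-5/2 + E) (m(E) = (E + (-11/6 - ⅙*4))*√E = (E + (-11/6 - ⅔))*√E = (E - 5/2)*√E = (-5/2 + E)*√E = √E*(-5/2 + E))
-78 + (32 - d(8))*((4 - 12)/(p + m(7))) = -78 + (32 - 1*(-1))*((4 - 12)/(30 + √7*(-5/2 + 7))) = -78 + (32 + 1)*(-8/(30 + √7*(9/2))) = -78 + 33*(-8/(30 + 9*√7/2)) = -78 - 264/(30 + 9*√7/2)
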